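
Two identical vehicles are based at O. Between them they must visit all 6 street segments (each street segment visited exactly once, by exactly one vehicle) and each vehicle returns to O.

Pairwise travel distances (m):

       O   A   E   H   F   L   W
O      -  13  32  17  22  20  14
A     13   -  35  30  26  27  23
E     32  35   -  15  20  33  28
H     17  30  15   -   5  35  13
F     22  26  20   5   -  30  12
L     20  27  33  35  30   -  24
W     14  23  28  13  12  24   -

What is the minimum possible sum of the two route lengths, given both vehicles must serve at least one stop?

Minimum combined distance: 125 m.

Try each way of splitting the stops between the two vehicles (each non-empty) and, for each split, find the best tour for each vehicle:
  {A} + {E, H, F, L, W}: 26 + 99 = 125
  {E} + {A, H, F, L, W}: 64 + 98 = 162
  {A, E} + {H, F, L, W}: 80 + 78 = 158
  {H} + {A, E, F, L, W}: 34 + 119 = 153
  {A, H} + {E, F, L, W}: 60 + 99 = 159
  {E, H} + {A, F, L, W}: 64 + 95 = 159
  … (31 splits in total)
Best: vehicle 1 O → A → O = 26; vehicle 2 O → L → E → H → F → W → O = 99; combined 125.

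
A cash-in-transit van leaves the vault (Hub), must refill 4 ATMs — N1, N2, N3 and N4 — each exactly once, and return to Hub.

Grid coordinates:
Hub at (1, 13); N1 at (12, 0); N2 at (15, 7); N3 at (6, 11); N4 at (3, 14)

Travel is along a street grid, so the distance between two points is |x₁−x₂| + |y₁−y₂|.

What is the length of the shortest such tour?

Shortest round trip = 56.

Hub - N1 - N2 - N3 - N4 - Hub: 24+10+13+6+3 = 56
Hub - N1 - N2 - N4 - N3 - Hub: 24+10+19+6+7 = 66
Hub - N1 - N3 - N2 - N4 - Hub: 24+17+13+19+3 = 76
Hub - N1 - N3 - N4 - N2 - Hub: 24+17+6+19+20 = 86
Hub - N1 - N4 - N2 - N3 - Hub: 24+23+19+13+7 = 86
Hub - N1 - N4 - N3 - N2 - Hub: 24+23+6+13+20 = 86
Hub - N2 - N1 - N3 - N4 - Hub: 20+10+17+6+3 = 56
Hub - N2 - N1 - N4 - N3 - Hub: 20+10+23+6+7 = 66
Hub - N2 - N3 - N1 - N4 - Hub: 20+13+17+23+3 = 76
Hub - N2 - N4 - N1 - N3 - Hub: 20+19+23+17+7 = 86
Hub - N3 - N1 - N2 - N4 - Hub: 7+17+10+19+3 = 56
Hub - N3 - N2 - N1 - N4 - Hub: 7+13+10+23+3 = 56
The minimum is 56.
One optimal route: Hub → N1 → N2 → N3 → N4 → Hub (or its reverse).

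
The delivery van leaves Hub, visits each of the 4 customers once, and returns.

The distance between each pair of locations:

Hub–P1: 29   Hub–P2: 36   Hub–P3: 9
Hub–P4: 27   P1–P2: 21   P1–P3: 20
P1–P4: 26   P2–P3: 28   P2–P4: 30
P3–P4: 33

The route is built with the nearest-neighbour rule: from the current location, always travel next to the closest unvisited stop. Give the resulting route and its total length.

From Hub: distances to unvisited — P3=9, P4=27, P1=29, P2=36. Nearest is P3 (9).
From P3: distances to unvisited — P1=20, P2=28, P4=33. Nearest is P1 (20).
From P1: distances to unvisited — P2=21, P4=26. Nearest is P2 (21).
From P2: distances to unvisited — P4=30. Nearest is P4 (30).
Return P4→Hub: 27.
Total = 9 + 20 + 21 + 30 + 27 = 107.

Nearest-neighbour total = 107; route Hub → P3 → P1 → P2 → P4 → Hub.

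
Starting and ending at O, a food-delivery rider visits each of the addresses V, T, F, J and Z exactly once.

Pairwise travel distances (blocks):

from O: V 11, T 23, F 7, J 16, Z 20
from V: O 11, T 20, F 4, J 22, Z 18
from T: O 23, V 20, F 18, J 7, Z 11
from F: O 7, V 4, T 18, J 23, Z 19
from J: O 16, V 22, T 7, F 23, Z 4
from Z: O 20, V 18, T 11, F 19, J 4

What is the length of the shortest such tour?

Shortest round trip = 62 blocks.

O → V → T → F → J → Z → O: 11+20+18+23+4+20 = 96
O → V → T → F → Z → J → O: 11+20+18+19+4+16 = 88
O → V → T → J → F → Z → O: 11+20+7+23+19+20 = 100
O → V → T → J → Z → F → O: 11+20+7+4+19+7 = 68
O → V → T → Z → F → J → O: 11+20+11+19+23+16 = 100
O → V → T → Z → J → F → O: 11+20+11+4+23+7 = 76
O → V → F → T → J → Z → O: 11+4+18+7+4+20 = 64
O → V → F → T → Z → J → O: 11+4+18+11+4+16 = 64
O → V → F → J → T → Z → O: 11+4+23+7+11+20 = 76
O → V → F → J → Z → T → O: 11+4+23+4+11+23 = 76
O → V → F → Z → T → J → O: 11+4+19+11+7+16 = 68
O → V → F → Z → J → T → O: 11+4+19+4+7+23 = 68
O → V → J → T → F → Z → O: 11+22+7+18+19+20 = 97
O → V → J → T → Z → F → O: 11+22+7+11+19+7 = 77
… (46 more)
O → F → V → T → J → Z → O: 7+4+20+7+4+20 = 62  ← best
The minimum is 62.
One optimal route: O → F → V → T → J → Z → O (or its reverse).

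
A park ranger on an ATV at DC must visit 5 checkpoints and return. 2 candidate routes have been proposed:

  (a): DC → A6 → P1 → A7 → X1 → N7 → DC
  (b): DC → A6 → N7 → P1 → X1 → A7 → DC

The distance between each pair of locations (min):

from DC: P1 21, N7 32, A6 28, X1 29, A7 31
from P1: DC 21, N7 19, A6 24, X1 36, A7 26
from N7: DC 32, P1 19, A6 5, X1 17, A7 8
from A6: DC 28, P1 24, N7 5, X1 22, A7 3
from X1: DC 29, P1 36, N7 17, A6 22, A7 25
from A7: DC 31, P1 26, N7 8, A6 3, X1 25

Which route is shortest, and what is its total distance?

Shortest is (b), total 144 min.

(a): 28 + 24 + 26 + 25 + 17 + 32 = 152
(b): 28 + 5 + 19 + 36 + 25 + 31 = 144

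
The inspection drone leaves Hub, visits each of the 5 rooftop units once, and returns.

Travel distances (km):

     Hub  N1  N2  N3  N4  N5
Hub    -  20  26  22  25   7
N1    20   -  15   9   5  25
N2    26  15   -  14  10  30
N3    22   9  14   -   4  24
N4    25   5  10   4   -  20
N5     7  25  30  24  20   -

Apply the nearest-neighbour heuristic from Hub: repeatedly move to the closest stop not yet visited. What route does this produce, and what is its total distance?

From Hub: distances to unvisited — N5=7, N1=20, N3=22, N4=25, N2=26. Nearest is N5 (7).
From N5: distances to unvisited — N4=20, N3=24, N1=25, N2=30. Nearest is N4 (20).
From N4: distances to unvisited — N3=4, N1=5, N2=10. Nearest is N3 (4).
From N3: distances to unvisited — N1=9, N2=14. Nearest is N1 (9).
From N1: distances to unvisited — N2=15. Nearest is N2 (15).
Return N2→Hub: 26.
Total = 7 + 20 + 4 + 9 + 15 + 26 = 81.

81 km along Hub → N5 → N4 → N3 → N1 → N2 → Hub.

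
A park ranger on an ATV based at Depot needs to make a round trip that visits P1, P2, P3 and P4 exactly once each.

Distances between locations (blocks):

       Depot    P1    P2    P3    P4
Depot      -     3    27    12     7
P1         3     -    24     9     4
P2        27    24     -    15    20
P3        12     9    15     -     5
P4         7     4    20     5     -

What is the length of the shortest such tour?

Minimum total distance: 54 blocks.

Depot→P1→P2→P3→P4→Depot: 3+24+15+5+7 = 54
Depot→P1→P2→P4→P3→Depot: 3+24+20+5+12 = 64
Depot→P1→P3→P2→P4→Depot: 3+9+15+20+7 = 54
Depot→P1→P3→P4→P2→Depot: 3+9+5+20+27 = 64
Depot→P1→P4→P2→P3→Depot: 3+4+20+15+12 = 54
Depot→P1→P4→P3→P2→Depot: 3+4+5+15+27 = 54
Depot→P2→P1→P3→P4→Depot: 27+24+9+5+7 = 72
Depot→P2→P1→P4→P3→Depot: 27+24+4+5+12 = 72
Depot→P2→P3→P1→P4→Depot: 27+15+9+4+7 = 62
Depot→P2→P4→P1→P3→Depot: 27+20+4+9+12 = 72
Depot→P3→P1→P2→P4→Depot: 12+9+24+20+7 = 72
Depot→P3→P2→P1→P4→Depot: 12+15+24+4+7 = 62
The minimum is 54.
One optimal route: Depot → P1 → P2 → P3 → P4 → Depot (or its reverse).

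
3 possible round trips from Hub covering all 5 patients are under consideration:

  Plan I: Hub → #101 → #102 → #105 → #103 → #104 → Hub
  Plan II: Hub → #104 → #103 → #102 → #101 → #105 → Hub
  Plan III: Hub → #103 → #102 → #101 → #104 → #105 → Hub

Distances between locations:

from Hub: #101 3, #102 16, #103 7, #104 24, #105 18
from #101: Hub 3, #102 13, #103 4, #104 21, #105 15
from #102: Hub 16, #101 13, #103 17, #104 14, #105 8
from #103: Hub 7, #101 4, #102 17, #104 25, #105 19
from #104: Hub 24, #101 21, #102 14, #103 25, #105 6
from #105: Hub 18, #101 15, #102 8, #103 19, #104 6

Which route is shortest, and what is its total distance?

Shortest is Plan III, total 82.

Plan I: 3 + 13 + 8 + 19 + 25 + 24 = 92
Plan II: 24 + 25 + 17 + 13 + 15 + 18 = 112
Plan III: 7 + 17 + 13 + 21 + 6 + 18 = 82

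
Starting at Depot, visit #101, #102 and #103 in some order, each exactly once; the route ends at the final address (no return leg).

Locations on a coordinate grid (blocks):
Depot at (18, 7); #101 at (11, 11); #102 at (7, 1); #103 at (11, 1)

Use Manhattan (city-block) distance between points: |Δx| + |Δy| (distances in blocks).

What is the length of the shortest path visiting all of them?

There are 3! = 6 possible orderings.
Depot → #101 → #102 → #103: 11+14+4 = 29
Depot → #101 → #103 → #102: 11+10+4 = 25
Depot → #102 → #101 → #103: 17+14+10 = 41
Depot → #102 → #103 → #101: 17+4+10 = 31
Depot → #103 → #101 → #102: 13+10+14 = 37
Depot → #103 → #102 → #101: 13+4+14 = 31
The minimum is 25.
One shortest path: Depot → #101 → #103 → #102.

25 blocks — the minimum one-way total.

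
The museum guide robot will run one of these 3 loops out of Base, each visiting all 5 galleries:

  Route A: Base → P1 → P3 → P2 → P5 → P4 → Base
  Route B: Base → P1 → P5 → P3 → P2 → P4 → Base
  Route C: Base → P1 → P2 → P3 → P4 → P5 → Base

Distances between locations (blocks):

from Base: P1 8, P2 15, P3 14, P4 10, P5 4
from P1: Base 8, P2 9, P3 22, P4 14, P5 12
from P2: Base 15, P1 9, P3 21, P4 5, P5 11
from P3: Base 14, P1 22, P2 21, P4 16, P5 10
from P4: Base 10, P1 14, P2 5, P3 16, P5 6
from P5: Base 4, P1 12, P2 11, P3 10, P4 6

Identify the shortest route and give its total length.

64 blocks — Route C is the shortest.

Route A: 8 + 22 + 21 + 11 + 6 + 10 = 78
Route B: 8 + 12 + 10 + 21 + 5 + 10 = 66
Route C: 8 + 9 + 21 + 16 + 6 + 4 = 64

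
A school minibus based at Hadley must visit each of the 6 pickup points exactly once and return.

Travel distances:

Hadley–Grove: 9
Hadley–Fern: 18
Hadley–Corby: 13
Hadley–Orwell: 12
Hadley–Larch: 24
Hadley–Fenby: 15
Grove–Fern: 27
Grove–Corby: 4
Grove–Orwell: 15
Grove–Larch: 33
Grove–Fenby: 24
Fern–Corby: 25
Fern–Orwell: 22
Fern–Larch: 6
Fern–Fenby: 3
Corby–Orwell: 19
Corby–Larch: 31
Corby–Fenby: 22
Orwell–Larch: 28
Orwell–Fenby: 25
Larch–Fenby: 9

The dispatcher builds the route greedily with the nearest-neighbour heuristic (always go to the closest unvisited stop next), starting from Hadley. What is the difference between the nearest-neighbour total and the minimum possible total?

From Hadley: Grove=9, Orwell=12, Corby=13, Fenby=15, Fern=18, Larch=24 → choose Grove (9).
From Grove: Corby=4, Orwell=15, Fenby=24, Fern=27, Larch=33 → choose Corby (4).
From Corby: Orwell=19, Fenby=22, Fern=25, Larch=31 → choose Orwell (19).
From Orwell: Fern=22, Fenby=25, Larch=28 → choose Fern (22).
From Fern: Fenby=3, Larch=6 → choose Fenby (3).
From Fenby: Larch=9 → choose Larch (9).
NN route Hadley → Grove → Corby → Orwell → Fern → Fenby → Larch → Hadley costs 90.
Optimal: Hadley → Grove → Corby → Orwell → Fern → Larch → Fenby → Hadley costs 84 (by enumerating all 360 distinct tours).
Excess = 90 − 84 = 6.

Excess over optimum: 6.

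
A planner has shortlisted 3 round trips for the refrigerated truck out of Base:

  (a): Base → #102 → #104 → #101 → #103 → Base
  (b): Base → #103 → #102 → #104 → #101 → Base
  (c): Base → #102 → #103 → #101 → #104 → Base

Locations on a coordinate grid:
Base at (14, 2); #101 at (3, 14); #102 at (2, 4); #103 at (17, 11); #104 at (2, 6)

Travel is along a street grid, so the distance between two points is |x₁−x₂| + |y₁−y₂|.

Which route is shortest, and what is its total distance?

(a): 14 + 2 + 9 + 17 + 12 = 54
(b): 12 + 22 + 2 + 9 + 23 = 68
(c): 14 + 22 + 17 + 9 + 16 = 78

Shortest is (a), total 54.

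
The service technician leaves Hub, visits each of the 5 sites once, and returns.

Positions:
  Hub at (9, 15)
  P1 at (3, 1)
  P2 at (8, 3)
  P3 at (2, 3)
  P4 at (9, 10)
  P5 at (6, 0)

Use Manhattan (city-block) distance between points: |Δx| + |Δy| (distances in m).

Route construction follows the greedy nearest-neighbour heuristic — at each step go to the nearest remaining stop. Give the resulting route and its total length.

Nearest-neighbour total = 44 m; route Hub → P4 → P2 → P5 → P1 → P3 → Hub.

At Hub the remaining stops are P4 5, P2 13, P5 18, P3 19, P1 20; go to P4.
At P4 the remaining stops are P2 8, P5 13, P3 14, P1 15; go to P2.
At P2 the remaining stops are P5 5, P3 6, P1 7; go to P5.
At P5 the remaining stops are P1 4, P3 7; go to P1.
At P1 the remaining stops are P3 3; go to P3.
Return P3→Hub: 19.
Total = 5 + 8 + 5 + 4 + 3 + 19 = 44.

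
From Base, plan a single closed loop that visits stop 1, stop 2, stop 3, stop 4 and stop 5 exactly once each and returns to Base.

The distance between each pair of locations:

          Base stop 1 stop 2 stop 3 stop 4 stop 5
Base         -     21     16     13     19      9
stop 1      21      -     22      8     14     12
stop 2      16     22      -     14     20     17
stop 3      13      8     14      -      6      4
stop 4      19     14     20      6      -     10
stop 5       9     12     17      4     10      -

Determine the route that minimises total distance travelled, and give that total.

Shortest round trip = 71.

Base - stop 1 - stop 2 - stop 3 - stop 4 - stop 5 - Base: 21+22+14+6+10+9 = 82
Base - stop 1 - stop 2 - stop 3 - stop 5 - stop 4 - Base: 21+22+14+4+10+19 = 90
Base - stop 1 - stop 2 - stop 4 - stop 3 - stop 5 - Base: 21+22+20+6+4+9 = 82
Base - stop 1 - stop 2 - stop 4 - stop 5 - stop 3 - Base: 21+22+20+10+4+13 = 90
Base - stop 1 - stop 2 - stop 5 - stop 3 - stop 4 - Base: 21+22+17+4+6+19 = 89
Base - stop 1 - stop 2 - stop 5 - stop 4 - stop 3 - Base: 21+22+17+10+6+13 = 89
Base - stop 1 - stop 3 - stop 2 - stop 4 - stop 5 - Base: 21+8+14+20+10+9 = 82
Base - stop 1 - stop 3 - stop 2 - stop 5 - stop 4 - Base: 21+8+14+17+10+19 = 89
Base - stop 1 - stop 3 - stop 4 - stop 2 - stop 5 - Base: 21+8+6+20+17+9 = 81
Base - stop 1 - stop 3 - stop 4 - stop 5 - stop 2 - Base: 21+8+6+10+17+16 = 78
Base - stop 1 - stop 3 - stop 5 - stop 2 - stop 4 - Base: 21+8+4+17+20+19 = 89
Base - stop 1 - stop 3 - stop 5 - stop 4 - stop 2 - Base: 21+8+4+10+20+16 = 79
Base - stop 1 - stop 4 - stop 2 - stop 3 - stop 5 - Base: 21+14+20+14+4+9 = 82
Base - stop 1 - stop 4 - stop 2 - stop 5 - stop 3 - Base: 21+14+20+17+4+13 = 89
… (46 more)
Base - stop 2 - stop 1 - stop 3 - stop 4 - stop 5 - Base: 16+22+8+6+10+9 = 71  ← best
The minimum is 71.
One optimal route: Base → stop 2 → stop 1 → stop 3 → stop 4 → stop 5 → Base (or its reverse).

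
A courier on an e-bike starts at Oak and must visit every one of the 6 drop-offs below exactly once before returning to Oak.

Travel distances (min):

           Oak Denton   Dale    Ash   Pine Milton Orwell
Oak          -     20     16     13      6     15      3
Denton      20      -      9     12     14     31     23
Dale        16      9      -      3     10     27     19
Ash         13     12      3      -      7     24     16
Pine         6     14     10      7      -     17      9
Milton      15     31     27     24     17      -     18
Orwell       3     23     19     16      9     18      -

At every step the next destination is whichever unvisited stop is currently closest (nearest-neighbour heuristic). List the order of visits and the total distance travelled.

At Oak the remaining stops are Orwell 3, Pine 6, Ash 13, Milton 15, Dale 16, Denton 20; go to Orwell.
At Orwell the remaining stops are Pine 9, Ash 16, Milton 18, Dale 19, Denton 23; go to Pine.
At Pine the remaining stops are Ash 7, Dale 10, Denton 14, Milton 17; go to Ash.
At Ash the remaining stops are Dale 3, Denton 12, Milton 24; go to Dale.
At Dale the remaining stops are Denton 9, Milton 27; go to Denton.
At Denton the remaining stops are Milton 31; go to Milton.
Return Milton→Oak: 15.
Total = 3 + 9 + 7 + 3 + 9 + 31 + 15 = 77.

77 min along Oak → Orwell → Pine → Ash → Dale → Denton → Milton → Oak.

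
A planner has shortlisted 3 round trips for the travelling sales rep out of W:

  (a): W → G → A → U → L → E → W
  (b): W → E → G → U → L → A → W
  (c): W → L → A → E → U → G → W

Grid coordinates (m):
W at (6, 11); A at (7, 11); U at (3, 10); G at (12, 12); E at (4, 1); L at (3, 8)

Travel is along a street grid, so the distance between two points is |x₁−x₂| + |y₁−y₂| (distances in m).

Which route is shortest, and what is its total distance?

Shortest is (a), total 40 m.

(a): 7 + 6 + 5 + 2 + 8 + 12 = 40
(b): 12 + 19 + 11 + 2 + 7 + 1 = 52
(c): 6 + 7 + 13 + 10 + 11 + 7 = 54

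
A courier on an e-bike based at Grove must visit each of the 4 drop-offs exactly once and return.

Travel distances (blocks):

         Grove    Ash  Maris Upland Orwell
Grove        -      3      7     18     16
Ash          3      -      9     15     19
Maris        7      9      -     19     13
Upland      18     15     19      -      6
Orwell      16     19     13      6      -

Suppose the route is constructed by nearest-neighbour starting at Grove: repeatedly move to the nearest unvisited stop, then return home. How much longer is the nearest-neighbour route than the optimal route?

From Grove: Ash=3, Maris=7, Orwell=16, Upland=18 → choose Ash (3).
From Ash: Maris=9, Upland=15, Orwell=19 → choose Maris (9).
From Maris: Orwell=13, Upland=19 → choose Orwell (13).
From Orwell: Upland=6 → choose Upland (6).
NN route Grove → Ash → Maris → Orwell → Upland → Grove costs 49.
Optimal: Grove → Ash → Upland → Orwell → Maris → Grove costs 44 (by enumerating all 12 distinct tours).
Excess = 49 − 44 = 5.

Excess over optimum: 5 blocks.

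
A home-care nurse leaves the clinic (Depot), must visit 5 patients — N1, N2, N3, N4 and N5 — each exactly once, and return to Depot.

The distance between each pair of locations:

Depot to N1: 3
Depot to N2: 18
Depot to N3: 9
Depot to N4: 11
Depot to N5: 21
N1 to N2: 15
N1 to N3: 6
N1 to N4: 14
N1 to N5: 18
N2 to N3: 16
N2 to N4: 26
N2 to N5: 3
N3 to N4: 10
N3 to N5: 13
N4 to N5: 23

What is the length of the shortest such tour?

Shortest round trip = 55.

There are 60 distinct closed tours to check (reversals are equivalent).
Depot → N1 → N2 → N3 → N4 → N5 → Depot: 3+15+16+10+23+21 = 88
Depot → N1 → N2 → N3 → N5 → N4 → Depot: 3+15+16+13+23+11 = 81
Depot → N1 → N2 → N4 → N3 → N5 → Depot: 3+15+26+10+13+21 = 88
Depot → N1 → N2 → N4 → N5 → N3 → Depot: 3+15+26+23+13+9 = 89
Depot → N1 → N2 → N5 → N3 → N4 → Depot: 3+15+3+13+10+11 = 55
Depot → N1 → N2 → N5 → N4 → N3 → Depot: 3+15+3+23+10+9 = 63
Depot → N1 → N3 → N2 → N4 → N5 → Depot: 3+6+16+26+23+21 = 95
Depot → N1 → N3 → N2 → N5 → N4 → Depot: 3+6+16+3+23+11 = 62
Depot → N1 → N3 → N4 → N2 → N5 → Depot: 3+6+10+26+3+21 = 69
Depot → N1 → N3 → N4 → N5 → N2 → Depot: 3+6+10+23+3+18 = 63
Depot → N1 → N3 → N5 → N2 → N4 → Depot: 3+6+13+3+26+11 = 62
Depot → N1 → N3 → N5 → N4 → N2 → Depot: 3+6+13+23+26+18 = 89
Depot → N1 → N4 → N2 → N3 → N5 → Depot: 3+14+26+16+13+21 = 93
Depot → N1 → N4 → N2 → N5 → N3 → Depot: 3+14+26+3+13+9 = 68
… (46 more)
The minimum is 55.
One optimal route: Depot → N1 → N2 → N5 → N3 → N4 → Depot (or its reverse).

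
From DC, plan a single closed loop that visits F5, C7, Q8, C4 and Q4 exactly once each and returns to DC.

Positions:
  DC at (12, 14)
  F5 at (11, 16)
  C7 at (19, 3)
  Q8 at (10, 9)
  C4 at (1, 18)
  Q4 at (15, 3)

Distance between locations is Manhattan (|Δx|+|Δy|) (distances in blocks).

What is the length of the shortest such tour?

Shortest round trip = 66 blocks.

There are 60 distinct closed tours to check (reversals are equivalent).
DC → F5 → C7 → Q8 → C4 → Q4 → DC: 3+21+15+18+29+14 = 100
DC → F5 → C7 → Q8 → Q4 → C4 → DC: 3+21+15+11+29+15 = 94
DC → F5 → C7 → C4 → Q8 → Q4 → DC: 3+21+33+18+11+14 = 100
DC → F5 → C7 → C4 → Q4 → Q8 → DC: 3+21+33+29+11+7 = 104
DC → F5 → C7 → Q4 → Q8 → C4 → DC: 3+21+4+11+18+15 = 72
DC → F5 → C7 → Q4 → C4 → Q8 → DC: 3+21+4+29+18+7 = 82
DC → F5 → Q8 → C7 → C4 → Q4 → DC: 3+8+15+33+29+14 = 102
DC → F5 → Q8 → C7 → Q4 → C4 → DC: 3+8+15+4+29+15 = 74
DC → F5 → Q8 → C4 → C7 → Q4 → DC: 3+8+18+33+4+14 = 80
DC → F5 → Q8 → C4 → Q4 → C7 → DC: 3+8+18+29+4+18 = 80
DC → F5 → Q8 → Q4 → C7 → C4 → DC: 3+8+11+4+33+15 = 74
DC → F5 → Q8 → Q4 → C4 → C7 → DC: 3+8+11+29+33+18 = 102
DC → F5 → C4 → C7 → Q8 → Q4 → DC: 3+12+33+15+11+14 = 88
DC → F5 → C4 → C7 → Q4 → Q8 → DC: 3+12+33+4+11+7 = 70
… (46 more)
DC → F5 → C4 → Q8 → C7 → Q4 → DC: 3+12+18+15+4+14 = 66  ← best
The minimum is 66.
One optimal route: DC → F5 → C4 → Q8 → C7 → Q4 → DC (or its reverse).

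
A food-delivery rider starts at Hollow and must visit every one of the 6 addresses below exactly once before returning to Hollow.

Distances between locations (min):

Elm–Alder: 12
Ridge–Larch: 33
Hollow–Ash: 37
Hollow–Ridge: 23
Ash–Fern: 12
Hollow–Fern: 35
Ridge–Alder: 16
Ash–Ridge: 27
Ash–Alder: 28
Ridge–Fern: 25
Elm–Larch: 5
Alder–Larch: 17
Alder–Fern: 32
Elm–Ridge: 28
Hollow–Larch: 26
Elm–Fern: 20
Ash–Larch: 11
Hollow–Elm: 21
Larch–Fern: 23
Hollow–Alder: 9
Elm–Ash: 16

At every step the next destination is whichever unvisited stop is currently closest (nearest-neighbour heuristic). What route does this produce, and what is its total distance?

97 min along Hollow → Alder → Elm → Larch → Ash → Fern → Ridge → Hollow.

At Hollow the remaining stops are Alder 9, Elm 21, Ridge 23, Larch 26, Fern 35, Ash 37; go to Alder.
At Alder the remaining stops are Elm 12, Ridge 16, Larch 17, Ash 28, Fern 32; go to Elm.
At Elm the remaining stops are Larch 5, Ash 16, Fern 20, Ridge 28; go to Larch.
At Larch the remaining stops are Ash 11, Fern 23, Ridge 33; go to Ash.
At Ash the remaining stops are Fern 12, Ridge 27; go to Fern.
At Fern the remaining stops are Ridge 25; go to Ridge.
Return Ridge→Hollow: 23.
Total = 9 + 12 + 5 + 11 + 12 + 25 + 23 = 97.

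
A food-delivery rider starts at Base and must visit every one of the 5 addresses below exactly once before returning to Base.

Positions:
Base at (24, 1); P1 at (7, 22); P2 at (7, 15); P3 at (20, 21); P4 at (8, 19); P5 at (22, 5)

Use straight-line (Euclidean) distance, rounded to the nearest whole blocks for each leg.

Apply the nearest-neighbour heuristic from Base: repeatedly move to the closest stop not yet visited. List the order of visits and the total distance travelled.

At Base the remaining stops are P5 4, P3 20, P2 22, P4 24, P1 27; go to P5.
At P5 the remaining stops are P3 16, P2 18, P4 20, P1 23; go to P3.
At P3 the remaining stops are P4 12, P1 13, P2 14; go to P4.
At P4 the remaining stops are P1 3, P2 4; go to P1.
At P1 the remaining stops are P2 7; go to P2.
Return P2→Base: 22.
Total = 4 + 16 + 12 + 3 + 7 + 22 = 64.

64 blocks along Base → P5 → P3 → P4 → P1 → P2 → Base.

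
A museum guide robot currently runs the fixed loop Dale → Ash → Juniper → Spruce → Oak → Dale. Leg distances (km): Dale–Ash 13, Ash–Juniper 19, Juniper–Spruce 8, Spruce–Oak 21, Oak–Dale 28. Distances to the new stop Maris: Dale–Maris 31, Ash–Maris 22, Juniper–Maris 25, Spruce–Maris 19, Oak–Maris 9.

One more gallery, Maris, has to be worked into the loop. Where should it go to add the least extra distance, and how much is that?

Insertion cost between consecutive stops i–j is d(i,Maris) + d(Maris,j) − d(i,j):
  between Dale and Ash: 31 + 22 − 13 = 40
  between Ash and Juniper: 22 + 25 − 19 = 28
  between Juniper and Spruce: 25 + 19 − 8 = 36
  between Spruce and Oak: 19 + 9 − 21 = 7
  between Oak and Dale: 9 + 31 − 28 = 12
Cheapest insertion is between Spruce and Oak, adding 7.
New total = 89 + 7 = 96.

+7 km — insert Maris between Spruce and Oak.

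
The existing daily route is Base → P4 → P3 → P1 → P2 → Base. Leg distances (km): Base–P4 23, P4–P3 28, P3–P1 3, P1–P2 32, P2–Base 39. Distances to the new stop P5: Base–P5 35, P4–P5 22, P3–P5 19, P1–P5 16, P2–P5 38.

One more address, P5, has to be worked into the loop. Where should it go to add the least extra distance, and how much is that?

Adding 13 km by placing P5 on the P4–P3 leg.

Insertion cost between consecutive stops i–j is d(i,P5) + d(P5,j) − d(i,j):
  between Base and P4: 35 + 22 − 23 = 34
  between P4 and P3: 22 + 19 − 28 = 13
  between P3 and P1: 19 + 16 − 3 = 32
  between P1 and P2: 16 + 38 − 32 = 22
  between P2 and Base: 38 + 35 − 39 = 34
Cheapest insertion is between P4 and P3, adding 13.
New total = 125 + 13 = 138.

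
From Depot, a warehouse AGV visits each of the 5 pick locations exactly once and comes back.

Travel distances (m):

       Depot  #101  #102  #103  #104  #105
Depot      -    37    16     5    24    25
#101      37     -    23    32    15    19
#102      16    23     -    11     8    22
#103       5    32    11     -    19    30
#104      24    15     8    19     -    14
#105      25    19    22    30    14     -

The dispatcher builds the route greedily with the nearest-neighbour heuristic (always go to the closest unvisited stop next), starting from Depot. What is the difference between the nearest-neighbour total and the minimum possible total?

From Depot: #103=5, #102=16, #104=24, #105=25, #101=37 → choose #103 (5).
From #103: #102=11, #104=19, #105=30, #101=32 → choose #102 (11).
From #102: #104=8, #105=22, #101=23 → choose #104 (8).
From #104: #105=14, #101=15 → choose #105 (14).
From #105: #101=19 → choose #101 (19).
NN route Depot → #103 → #102 → #104 → #105 → #101 → Depot costs 94.
Optimal: Depot → #103 → #102 → #104 → #101 → #105 → Depot costs 83 (by enumerating all 60 distinct tours).
Excess = 94 − 83 = 11.

11 m longer than the optimal tour.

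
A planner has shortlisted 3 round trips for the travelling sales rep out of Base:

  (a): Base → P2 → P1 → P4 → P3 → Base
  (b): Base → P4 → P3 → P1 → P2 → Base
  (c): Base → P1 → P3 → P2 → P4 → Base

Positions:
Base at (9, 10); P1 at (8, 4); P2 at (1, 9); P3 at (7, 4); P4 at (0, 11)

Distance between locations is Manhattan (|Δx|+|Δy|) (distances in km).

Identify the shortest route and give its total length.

(a): 9 + 12 + 15 + 14 + 8 = 58
(b): 10 + 14 + 1 + 12 + 9 = 46
(c): 7 + 1 + 11 + 3 + 10 = 32

Shortest is (c), total 32 km.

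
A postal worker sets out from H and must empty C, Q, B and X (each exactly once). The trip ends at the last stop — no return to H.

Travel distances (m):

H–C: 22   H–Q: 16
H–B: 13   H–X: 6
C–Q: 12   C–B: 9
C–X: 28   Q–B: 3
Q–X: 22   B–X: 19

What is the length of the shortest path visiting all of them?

40 m — the minimum one-way total.

There are 4! = 24 possible orderings.
H - C - Q - B - X: 22+12+3+19 = 56
H - C - Q - X - B: 22+12+22+19 = 75
H - C - B - Q - X: 22+9+3+22 = 56
H - C - B - X - Q: 22+9+19+22 = 72
H - C - X - Q - B: 22+28+22+3 = 75
H - C - X - B - Q: 22+28+19+3 = 72
H - Q - C - B - X: 16+12+9+19 = 56
H - Q - C - X - B: 16+12+28+19 = 75
H - Q - B - C - X: 16+3+9+28 = 56
H - Q - B - X - C: 16+3+19+28 = 66
H - Q - X - C - B: 16+22+28+9 = 75
H - Q - X - B - C: 16+22+19+9 = 66
H - B - C - Q - X: 13+9+12+22 = 56
H - B - C - X - Q: 13+9+28+22 = 72
… (10 more)
H - X - Q - B - C: 6+22+3+9 = 40  ← best
The minimum is 40.
One shortest path: H → X → Q → B → C.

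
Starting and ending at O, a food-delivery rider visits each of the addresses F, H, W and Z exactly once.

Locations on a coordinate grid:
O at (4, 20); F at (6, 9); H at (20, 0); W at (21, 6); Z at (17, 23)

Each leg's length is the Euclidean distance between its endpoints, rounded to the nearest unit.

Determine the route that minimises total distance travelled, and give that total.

There are 12 distinct closed tours to check (reversals are equivalent).
O-F-H-W-Z-O: 11+17+6+17+13 = 64
O-F-H-Z-W-O: 11+17+23+17+22 = 90
O-F-W-H-Z-O: 11+15+6+23+13 = 68
O-F-W-Z-H-O: 11+15+17+23+26 = 92
O-F-Z-H-W-O: 11+18+23+6+22 = 80
O-F-Z-W-H-O: 11+18+17+6+26 = 78
O-H-F-W-Z-O: 26+17+15+17+13 = 88
O-H-F-Z-W-O: 26+17+18+17+22 = 100
O-H-W-F-Z-O: 26+6+15+18+13 = 78
O-H-Z-F-W-O: 26+23+18+15+22 = 104
O-W-F-H-Z-O: 22+15+17+23+13 = 90
O-W-H-F-Z-O: 22+6+17+18+13 = 76
The minimum is 64.
One optimal route: O → F → H → W → Z → O (or its reverse).

Shortest round trip = 64.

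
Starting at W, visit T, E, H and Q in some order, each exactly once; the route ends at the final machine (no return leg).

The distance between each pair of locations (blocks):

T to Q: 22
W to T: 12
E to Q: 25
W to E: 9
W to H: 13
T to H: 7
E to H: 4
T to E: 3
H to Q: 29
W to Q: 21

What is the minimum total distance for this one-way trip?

42 blocks — the minimum one-way total.

There are 4! = 24 possible orderings.
W - T - E - H - Q: 12+3+4+29 = 48
W - T - E - Q - H: 12+3+25+29 = 69
W - T - H - E - Q: 12+7+4+25 = 48
W - T - H - Q - E: 12+7+29+25 = 73
W - T - Q - E - H: 12+22+25+4 = 63
W - T - Q - H - E: 12+22+29+4 = 67
W - E - T - H - Q: 9+3+7+29 = 48
W - E - T - Q - H: 9+3+22+29 = 63
W - E - H - T - Q: 9+4+7+22 = 42
W - E - H - Q - T: 9+4+29+22 = 64
W - E - Q - T - H: 9+25+22+7 = 63
W - E - Q - H - T: 9+25+29+7 = 70
W - H - T - E - Q: 13+7+3+25 = 48
W - H - T - Q - E: 13+7+22+25 = 67
… (10 more)
The minimum is 42.
One shortest path: W → E → H → T → Q.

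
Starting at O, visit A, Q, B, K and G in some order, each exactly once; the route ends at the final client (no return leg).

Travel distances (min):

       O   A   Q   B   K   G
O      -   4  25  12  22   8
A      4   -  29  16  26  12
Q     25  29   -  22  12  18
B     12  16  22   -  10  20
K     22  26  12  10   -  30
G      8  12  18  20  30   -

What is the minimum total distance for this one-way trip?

Minimum one-way distance = 56 min.

There are 5! = 120 possible orderings.
O → A → Q → B → K → G: 4+29+22+10+30 = 95
O → A → Q → B → G → K: 4+29+22+20+30 = 105
O → A → Q → K → B → G: 4+29+12+10+20 = 75
O → A → Q → K → G → B: 4+29+12+30+20 = 95
O → A → Q → G → B → K: 4+29+18+20+10 = 81
O → A → Q → G → K → B: 4+29+18+30+10 = 91
O → A → B → Q → K → G: 4+16+22+12+30 = 84
O → A → B → Q → G → K: 4+16+22+18+30 = 90
O → A → B → K → Q → G: 4+16+10+12+18 = 60
O → A → B → K → G → Q: 4+16+10+30+18 = 78
O → A → B → G → Q → K: 4+16+20+18+12 = 70
O → A → B → G → K → Q: 4+16+20+30+12 = 82
O → A → K → Q → B → G: 4+26+12+22+20 = 84
O → A → K → Q → G → B: 4+26+12+18+20 = 80
… (106 more)
O → A → G → Q → K → B: 4+12+18+12+10 = 56  ← best
The minimum is 56.
One shortest path: O → A → G → Q → K → B.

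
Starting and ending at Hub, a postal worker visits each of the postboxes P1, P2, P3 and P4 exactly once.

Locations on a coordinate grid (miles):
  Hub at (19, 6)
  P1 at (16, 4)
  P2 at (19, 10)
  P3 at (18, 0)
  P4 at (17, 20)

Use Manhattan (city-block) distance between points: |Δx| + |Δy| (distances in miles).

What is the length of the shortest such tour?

Shortest round trip = 46 miles.

Hub→P1→P2→P3→P4→Hub: 5+9+11+21+16 = 62
Hub→P1→P2→P4→P3→Hub: 5+9+12+21+7 = 54
Hub→P1→P3→P2→P4→Hub: 5+6+11+12+16 = 50
Hub→P1→P3→P4→P2→Hub: 5+6+21+12+4 = 48
Hub→P1→P4→P2→P3→Hub: 5+17+12+11+7 = 52
Hub→P1→P4→P3→P2→Hub: 5+17+21+11+4 = 58
Hub→P2→P1→P3→P4→Hub: 4+9+6+21+16 = 56
Hub→P2→P1→P4→P3→Hub: 4+9+17+21+7 = 58
Hub→P2→P3→P1→P4→Hub: 4+11+6+17+16 = 54
Hub→P2→P4→P1→P3→Hub: 4+12+17+6+7 = 46
Hub→P3→P1→P2→P4→Hub: 7+6+9+12+16 = 50
Hub→P3→P2→P1→P4→Hub: 7+11+9+17+16 = 60
The minimum is 46.
One optimal route: Hub → P2 → P4 → P1 → P3 → Hub (or its reverse).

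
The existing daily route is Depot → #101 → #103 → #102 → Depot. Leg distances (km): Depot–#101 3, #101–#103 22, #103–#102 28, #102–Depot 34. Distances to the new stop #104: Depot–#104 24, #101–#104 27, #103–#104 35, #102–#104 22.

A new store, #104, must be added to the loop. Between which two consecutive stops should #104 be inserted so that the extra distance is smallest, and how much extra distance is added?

Insertion cost between consecutive stops i–j is d(i,#104) + d(#104,j) − d(i,j):
  between Depot and #101: 24 + 27 − 3 = 48
  between #101 and #103: 27 + 35 − 22 = 40
  between #103 and #102: 35 + 22 − 28 = 29
  between #102 and Depot: 22 + 24 − 34 = 12
Cheapest insertion is between #102 and Depot, adding 12.
New total = 87 + 12 = 99.

Minimum extra distance: 12 km, inserting #104 between #102 and Depot.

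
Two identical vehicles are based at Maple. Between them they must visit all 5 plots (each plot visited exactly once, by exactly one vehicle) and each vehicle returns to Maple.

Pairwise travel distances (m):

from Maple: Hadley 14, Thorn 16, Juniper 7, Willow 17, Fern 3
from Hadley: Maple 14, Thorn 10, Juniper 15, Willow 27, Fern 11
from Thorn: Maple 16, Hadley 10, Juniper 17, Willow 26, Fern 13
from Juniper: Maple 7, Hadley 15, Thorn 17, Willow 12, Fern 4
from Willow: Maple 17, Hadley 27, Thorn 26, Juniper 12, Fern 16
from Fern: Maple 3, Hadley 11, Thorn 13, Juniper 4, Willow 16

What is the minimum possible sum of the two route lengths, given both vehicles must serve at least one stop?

75 m — the smallest possible combined total.

Check every non-empty split of the stops between the two vehicles; for each half take its own optimal tour:
  {Hadley} + {Thorn, Juniper, Willow, Fern}: 28 + 61 = 89
  {Thorn} + {Hadley, Juniper, Willow, Fern}: 32 + 58 = 90
  {Hadley, Thorn} + {Juniper, Willow, Fern}: 40 + 36 = 76
  {Juniper} + {Hadley, Thorn, Willow, Fern}: 14 + 67 = 81
  {Hadley, Juniper} + {Thorn, Willow, Fern}: 36 + 59 = 95
  {Thorn, Juniper} + {Hadley, Willow, Fern}: 40 + 58 = 98
  … (15 splits in total)
  {Hadley, Thorn, Juniper, Willow} + {Fern}: 69 + 6 = 75  ← best
Best: vehicle 1 Maple → Hadley → Thorn → Willow → Juniper → Maple = 69; vehicle 2 Maple → Fern → Maple = 6; combined 75.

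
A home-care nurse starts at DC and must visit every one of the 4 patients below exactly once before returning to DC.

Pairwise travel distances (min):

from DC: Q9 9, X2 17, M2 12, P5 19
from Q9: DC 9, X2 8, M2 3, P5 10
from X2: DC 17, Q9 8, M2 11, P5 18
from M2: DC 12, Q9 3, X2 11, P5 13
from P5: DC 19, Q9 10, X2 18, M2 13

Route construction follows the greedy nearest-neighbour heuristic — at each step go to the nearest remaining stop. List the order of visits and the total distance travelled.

Nearest-neighbour total = 60 min; route DC → Q9 → M2 → X2 → P5 → DC.

DC → [Q9:9 / M2:12 / X2:17 / P5:19] → Q9 (9)
Q9 → [M2:3 / X2:8 / P5:10] → M2 (3)
M2 → [X2:11 / P5:13] → X2 (11)
X2 → [P5:18] → P5 (18)
Return P5→DC: 19.
Total = 9 + 3 + 11 + 18 + 19 = 60.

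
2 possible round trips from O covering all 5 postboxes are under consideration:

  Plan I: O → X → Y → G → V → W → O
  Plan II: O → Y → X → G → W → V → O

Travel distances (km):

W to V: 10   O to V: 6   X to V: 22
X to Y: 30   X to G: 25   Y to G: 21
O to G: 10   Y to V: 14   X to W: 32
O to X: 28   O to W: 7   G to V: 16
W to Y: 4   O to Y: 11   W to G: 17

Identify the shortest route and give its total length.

Plan I: 28 + 30 + 21 + 16 + 10 + 7 = 112
Plan II: 11 + 30 + 25 + 17 + 10 + 6 = 99

Shortest is Plan II, total 99 km.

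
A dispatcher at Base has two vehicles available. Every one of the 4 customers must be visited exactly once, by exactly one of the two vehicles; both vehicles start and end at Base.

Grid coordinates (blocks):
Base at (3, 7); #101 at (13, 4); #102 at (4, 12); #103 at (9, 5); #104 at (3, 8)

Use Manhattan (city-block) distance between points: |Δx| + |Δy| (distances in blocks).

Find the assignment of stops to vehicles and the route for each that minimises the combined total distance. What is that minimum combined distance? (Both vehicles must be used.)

38 blocks — the smallest possible combined total.

Try each way of splitting the stops between the two vehicles (each non-empty) and, for each split, find the best tour for each vehicle:
  {#101} + {#102, #103, #104}: 26 + 26 = 52
  {#102} + {#101, #103, #104}: 12 + 28 = 40
  {#101, #102} + {#103, #104}: 36 + 18 = 54
  {#103} + {#101, #102, #104}: 16 + 36 = 52
  {#101, #103} + {#102, #104}: 26 + 12 = 38
  {#102, #103} + {#101, #104}: 26 + 28 = 54
  … (7 splits in total)
Best: vehicle 1 Base → #101 → #103 → Base = 26; vehicle 2 Base → #102 → #104 → Base = 12; combined 38.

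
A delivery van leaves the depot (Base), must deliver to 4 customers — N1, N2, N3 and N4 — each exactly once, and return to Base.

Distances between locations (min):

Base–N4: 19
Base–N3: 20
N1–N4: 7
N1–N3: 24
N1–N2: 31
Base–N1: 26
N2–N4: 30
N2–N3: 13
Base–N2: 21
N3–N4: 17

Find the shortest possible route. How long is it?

Minimum total distance: 84 min.

Base→N1→N2→N3→N4→Base: 26+31+13+17+19 = 106
Base→N1→N2→N4→N3→Base: 26+31+30+17+20 = 124
Base→N1→N3→N2→N4→Base: 26+24+13+30+19 = 112
Base→N1→N3→N4→N2→Base: 26+24+17+30+21 = 118
Base→N1→N4→N2→N3→Base: 26+7+30+13+20 = 96
Base→N1→N4→N3→N2→Base: 26+7+17+13+21 = 84
Base→N2→N1→N3→N4→Base: 21+31+24+17+19 = 112
Base→N2→N1→N4→N3→Base: 21+31+7+17+20 = 96
Base→N2→N3→N1→N4→Base: 21+13+24+7+19 = 84
Base→N2→N4→N1→N3→Base: 21+30+7+24+20 = 102
Base→N3→N1→N2→N4→Base: 20+24+31+30+19 = 124
Base→N3→N2→N1→N4→Base: 20+13+31+7+19 = 90
The minimum is 84.
One optimal route: Base → N1 → N4 → N3 → N2 → Base (or its reverse).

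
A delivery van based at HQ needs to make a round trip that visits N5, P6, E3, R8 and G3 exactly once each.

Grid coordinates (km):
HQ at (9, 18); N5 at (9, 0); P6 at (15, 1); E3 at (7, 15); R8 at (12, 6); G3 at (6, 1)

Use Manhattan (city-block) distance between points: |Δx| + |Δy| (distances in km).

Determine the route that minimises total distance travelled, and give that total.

Minimum total distance: 54 km.

HQ - N5 - P6 - E3 - R8 - G3 - HQ: 18+7+22+14+11+20 = 92
HQ - N5 - P6 - E3 - G3 - R8 - HQ: 18+7+22+15+11+15 = 88
HQ - N5 - P6 - R8 - E3 - G3 - HQ: 18+7+8+14+15+20 = 82
HQ - N5 - P6 - R8 - G3 - E3 - HQ: 18+7+8+11+15+5 = 64
HQ - N5 - P6 - G3 - E3 - R8 - HQ: 18+7+9+15+14+15 = 78
HQ - N5 - P6 - G3 - R8 - E3 - HQ: 18+7+9+11+14+5 = 64
HQ - N5 - E3 - P6 - R8 - G3 - HQ: 18+17+22+8+11+20 = 96
HQ - N5 - E3 - P6 - G3 - R8 - HQ: 18+17+22+9+11+15 = 92
HQ - N5 - E3 - R8 - P6 - G3 - HQ: 18+17+14+8+9+20 = 86
HQ - N5 - E3 - R8 - G3 - P6 - HQ: 18+17+14+11+9+23 = 92
HQ - N5 - E3 - G3 - P6 - R8 - HQ: 18+17+15+9+8+15 = 82
HQ - N5 - E3 - G3 - R8 - P6 - HQ: 18+17+15+11+8+23 = 92
HQ - N5 - R8 - P6 - E3 - G3 - HQ: 18+9+8+22+15+20 = 92
HQ - N5 - R8 - P6 - G3 - E3 - HQ: 18+9+8+9+15+5 = 64
… (46 more)
HQ - E3 - G3 - N5 - P6 - R8 - HQ: 5+15+4+7+8+15 = 54  ← best
The minimum is 54.
One optimal route: HQ → E3 → G3 → N5 → P6 → R8 → HQ (or its reverse).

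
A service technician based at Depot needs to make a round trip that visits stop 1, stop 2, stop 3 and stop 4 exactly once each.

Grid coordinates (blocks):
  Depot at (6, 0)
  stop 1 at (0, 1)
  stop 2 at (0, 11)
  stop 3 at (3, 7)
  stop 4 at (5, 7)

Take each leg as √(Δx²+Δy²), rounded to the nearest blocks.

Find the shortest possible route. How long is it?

Depot→stop 1→stop 2→stop 3→stop 4→Depot: 6+10+5+2+7 = 30
Depot→stop 1→stop 2→stop 4→stop 3→Depot: 6+10+6+2+8 = 32
Depot→stop 1→stop 3→stop 2→stop 4→Depot: 6+7+5+6+7 = 31
Depot→stop 1→stop 3→stop 4→stop 2→Depot: 6+7+2+6+13 = 34
Depot→stop 1→stop 4→stop 2→stop 3→Depot: 6+8+6+5+8 = 33
Depot→stop 1→stop 4→stop 3→stop 2→Depot: 6+8+2+5+13 = 34
Depot→stop 2→stop 1→stop 3→stop 4→Depot: 13+10+7+2+7 = 39
Depot→stop 2→stop 1→stop 4→stop 3→Depot: 13+10+8+2+8 = 41
Depot→stop 2→stop 3→stop 1→stop 4→Depot: 13+5+7+8+7 = 40
Depot→stop 2→stop 4→stop 1→stop 3→Depot: 13+6+8+7+8 = 42
Depot→stop 3→stop 1→stop 2→stop 4→Depot: 8+7+10+6+7 = 38
Depot→stop 3→stop 2→stop 1→stop 4→Depot: 8+5+10+8+7 = 38
The minimum is 30.
One optimal route: Depot → stop 1 → stop 2 → stop 3 → stop 4 → Depot (or its reverse).

Shortest round trip = 30 blocks.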